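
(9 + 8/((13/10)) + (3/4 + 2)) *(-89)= -1593.44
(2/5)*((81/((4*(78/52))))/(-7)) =-27/35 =-0.77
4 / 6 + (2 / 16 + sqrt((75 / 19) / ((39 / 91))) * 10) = 19 / 24 + 50 * sqrt(133) / 19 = 31.14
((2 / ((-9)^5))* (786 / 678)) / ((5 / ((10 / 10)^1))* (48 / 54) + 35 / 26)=-6812 / 1004587515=-0.00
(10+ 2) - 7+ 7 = 12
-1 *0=0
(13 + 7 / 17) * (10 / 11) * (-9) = -20520 / 187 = -109.73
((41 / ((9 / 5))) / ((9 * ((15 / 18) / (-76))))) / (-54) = 3116 / 729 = 4.27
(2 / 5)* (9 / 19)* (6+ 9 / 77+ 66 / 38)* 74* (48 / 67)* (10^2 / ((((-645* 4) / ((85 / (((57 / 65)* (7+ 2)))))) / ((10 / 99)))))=-501086560000 / 150636418317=-3.33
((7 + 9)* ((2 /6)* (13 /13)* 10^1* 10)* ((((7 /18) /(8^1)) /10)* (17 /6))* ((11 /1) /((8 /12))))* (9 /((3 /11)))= 71995 /18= 3999.72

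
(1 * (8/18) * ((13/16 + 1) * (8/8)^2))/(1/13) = 377/36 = 10.47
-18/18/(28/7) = -1/4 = -0.25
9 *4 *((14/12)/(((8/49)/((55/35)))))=1617/4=404.25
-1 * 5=-5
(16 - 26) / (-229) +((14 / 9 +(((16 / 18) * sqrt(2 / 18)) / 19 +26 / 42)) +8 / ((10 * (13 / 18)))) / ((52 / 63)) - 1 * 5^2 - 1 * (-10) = -483581567 / 44119140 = -10.96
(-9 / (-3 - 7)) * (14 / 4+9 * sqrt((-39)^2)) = 6381 / 20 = 319.05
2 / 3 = 0.67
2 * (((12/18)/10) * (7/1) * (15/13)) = 14/13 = 1.08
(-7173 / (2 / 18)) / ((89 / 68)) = -4389876 / 89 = -49324.45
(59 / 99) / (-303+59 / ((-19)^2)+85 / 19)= -21299 / 10663191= -0.00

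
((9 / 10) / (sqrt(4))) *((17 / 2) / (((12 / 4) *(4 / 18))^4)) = 12393 / 640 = 19.36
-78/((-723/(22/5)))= 572/1205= 0.47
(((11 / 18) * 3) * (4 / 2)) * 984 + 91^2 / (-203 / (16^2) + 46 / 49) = 110475896 / 1829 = 60402.35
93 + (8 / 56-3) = 631 / 7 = 90.14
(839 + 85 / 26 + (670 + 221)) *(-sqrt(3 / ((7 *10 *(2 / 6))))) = -27039 *sqrt(70) / 364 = -621.50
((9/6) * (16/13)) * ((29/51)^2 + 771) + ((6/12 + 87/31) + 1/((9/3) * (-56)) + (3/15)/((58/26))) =103837123247/72747080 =1427.37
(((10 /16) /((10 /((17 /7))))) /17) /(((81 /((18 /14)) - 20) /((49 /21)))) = 1 /2064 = 0.00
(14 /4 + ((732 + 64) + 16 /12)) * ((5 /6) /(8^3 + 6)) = 24025 /18648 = 1.29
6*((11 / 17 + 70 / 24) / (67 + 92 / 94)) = 34169 / 108630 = 0.31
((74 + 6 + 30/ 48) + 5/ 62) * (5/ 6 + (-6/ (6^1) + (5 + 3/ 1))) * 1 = 940705/ 1488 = 632.19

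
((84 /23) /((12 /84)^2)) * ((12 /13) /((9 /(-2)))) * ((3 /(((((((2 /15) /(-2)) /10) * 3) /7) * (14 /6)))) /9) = 548800 /299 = 1835.45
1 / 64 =0.02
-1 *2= -2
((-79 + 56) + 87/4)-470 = -1885/4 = -471.25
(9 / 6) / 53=3 / 106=0.03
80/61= 1.31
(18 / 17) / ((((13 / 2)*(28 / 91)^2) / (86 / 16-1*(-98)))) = 96759 / 544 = 177.87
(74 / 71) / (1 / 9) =666 / 71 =9.38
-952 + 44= -908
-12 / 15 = -4 / 5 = -0.80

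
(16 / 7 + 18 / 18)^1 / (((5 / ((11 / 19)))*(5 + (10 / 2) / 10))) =46 / 665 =0.07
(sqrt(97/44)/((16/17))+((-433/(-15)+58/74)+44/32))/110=0.30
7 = 7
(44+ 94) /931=138 /931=0.15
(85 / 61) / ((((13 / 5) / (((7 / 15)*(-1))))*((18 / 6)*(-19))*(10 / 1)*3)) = 119 / 813618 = 0.00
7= 7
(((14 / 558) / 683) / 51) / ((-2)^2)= 7 / 38873628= 0.00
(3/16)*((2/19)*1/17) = 3/2584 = 0.00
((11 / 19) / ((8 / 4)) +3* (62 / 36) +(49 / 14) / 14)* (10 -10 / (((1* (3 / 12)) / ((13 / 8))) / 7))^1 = -578945 / 228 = -2539.23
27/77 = 0.35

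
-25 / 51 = -0.49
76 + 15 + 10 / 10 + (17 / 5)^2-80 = 589 / 25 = 23.56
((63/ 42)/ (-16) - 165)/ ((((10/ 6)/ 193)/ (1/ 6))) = -1019619/ 320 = -3186.31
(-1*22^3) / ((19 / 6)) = -63888 / 19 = -3362.53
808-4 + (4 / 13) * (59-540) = 656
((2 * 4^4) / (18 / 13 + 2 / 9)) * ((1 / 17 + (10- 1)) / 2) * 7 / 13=620928 / 799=777.13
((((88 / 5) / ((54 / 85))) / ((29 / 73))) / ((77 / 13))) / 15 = 64532 / 82215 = 0.78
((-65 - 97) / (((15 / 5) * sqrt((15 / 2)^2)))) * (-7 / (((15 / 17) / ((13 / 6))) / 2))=6188 / 25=247.52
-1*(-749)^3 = 420189749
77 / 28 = 11 / 4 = 2.75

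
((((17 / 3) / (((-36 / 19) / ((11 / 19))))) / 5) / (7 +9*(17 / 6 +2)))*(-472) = 44132 / 13635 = 3.24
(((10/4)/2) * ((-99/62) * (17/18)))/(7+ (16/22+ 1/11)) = -10285/42656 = -0.24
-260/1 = -260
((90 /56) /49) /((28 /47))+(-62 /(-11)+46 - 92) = -17033439 /422576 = -40.31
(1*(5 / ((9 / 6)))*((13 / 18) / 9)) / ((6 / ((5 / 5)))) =65 / 1458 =0.04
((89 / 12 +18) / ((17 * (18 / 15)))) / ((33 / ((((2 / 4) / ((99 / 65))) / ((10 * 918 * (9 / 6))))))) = 19825 / 22025434464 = 0.00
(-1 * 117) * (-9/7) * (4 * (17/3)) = 23868/7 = 3409.71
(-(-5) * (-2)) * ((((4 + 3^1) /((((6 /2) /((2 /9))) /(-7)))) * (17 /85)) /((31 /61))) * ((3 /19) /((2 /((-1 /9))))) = -5978 /47709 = -0.13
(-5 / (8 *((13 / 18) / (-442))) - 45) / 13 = 675 / 26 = 25.96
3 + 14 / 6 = 16 / 3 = 5.33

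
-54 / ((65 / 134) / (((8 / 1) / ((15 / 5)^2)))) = -6432 / 65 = -98.95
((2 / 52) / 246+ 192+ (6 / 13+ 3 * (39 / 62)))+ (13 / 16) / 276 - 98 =96.35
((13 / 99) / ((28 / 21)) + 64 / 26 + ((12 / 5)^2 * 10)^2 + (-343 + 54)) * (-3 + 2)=-130043629 / 42900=-3031.32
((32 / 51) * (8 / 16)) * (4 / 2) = 32 / 51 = 0.63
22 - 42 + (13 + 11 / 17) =-108 / 17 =-6.35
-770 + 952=182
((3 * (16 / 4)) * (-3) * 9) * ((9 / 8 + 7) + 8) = -10449 / 2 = -5224.50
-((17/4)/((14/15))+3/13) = -4.78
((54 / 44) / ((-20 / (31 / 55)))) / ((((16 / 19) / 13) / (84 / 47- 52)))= 12197601 / 454960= 26.81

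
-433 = -433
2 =2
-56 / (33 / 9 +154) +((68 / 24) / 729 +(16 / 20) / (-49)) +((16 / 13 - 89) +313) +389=4045022292911 / 6589452870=613.86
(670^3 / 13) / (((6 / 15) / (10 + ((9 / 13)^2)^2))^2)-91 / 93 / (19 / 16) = 283540557488080938044162 / 18738150392091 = 15131726000.44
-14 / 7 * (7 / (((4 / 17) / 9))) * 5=-5355 / 2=-2677.50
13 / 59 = 0.22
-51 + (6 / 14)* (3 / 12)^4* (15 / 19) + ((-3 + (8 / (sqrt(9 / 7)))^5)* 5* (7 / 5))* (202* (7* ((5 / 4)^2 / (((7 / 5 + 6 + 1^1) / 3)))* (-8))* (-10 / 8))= -5643596403 / 34048 + 88686080000* sqrt(7) / 243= 965436354.65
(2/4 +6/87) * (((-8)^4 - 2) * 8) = 540408/29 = 18634.76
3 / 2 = 1.50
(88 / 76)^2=484 / 361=1.34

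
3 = 3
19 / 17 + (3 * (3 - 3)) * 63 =19 / 17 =1.12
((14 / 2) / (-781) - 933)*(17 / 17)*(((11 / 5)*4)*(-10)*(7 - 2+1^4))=34976640 / 71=492628.73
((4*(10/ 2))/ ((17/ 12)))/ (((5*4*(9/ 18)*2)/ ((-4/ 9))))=-16/ 51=-0.31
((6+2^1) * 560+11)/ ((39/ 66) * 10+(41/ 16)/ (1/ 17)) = 790416/ 8707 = 90.78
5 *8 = 40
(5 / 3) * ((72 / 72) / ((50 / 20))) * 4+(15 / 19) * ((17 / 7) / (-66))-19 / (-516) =672985 / 251636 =2.67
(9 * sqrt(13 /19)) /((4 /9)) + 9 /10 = 9 /10 + 81 * sqrt(247) /76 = 17.65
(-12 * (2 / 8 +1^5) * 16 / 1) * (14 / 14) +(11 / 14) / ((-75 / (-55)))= -50279 / 210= -239.42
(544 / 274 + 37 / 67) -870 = -7962437 / 9179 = -867.46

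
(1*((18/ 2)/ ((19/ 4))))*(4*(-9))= -68.21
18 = 18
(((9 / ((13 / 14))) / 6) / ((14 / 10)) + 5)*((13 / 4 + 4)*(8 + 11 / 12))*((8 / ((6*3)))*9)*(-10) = -620600 / 39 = -15912.82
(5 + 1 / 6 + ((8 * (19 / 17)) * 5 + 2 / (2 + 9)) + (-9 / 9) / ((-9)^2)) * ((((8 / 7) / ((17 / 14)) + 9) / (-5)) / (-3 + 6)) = -256199437 / 7724970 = -33.17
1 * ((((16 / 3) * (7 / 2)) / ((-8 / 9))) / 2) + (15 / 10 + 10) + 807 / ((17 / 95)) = 76682 / 17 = 4510.71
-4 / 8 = -1 / 2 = -0.50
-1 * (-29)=29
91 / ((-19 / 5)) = -455 / 19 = -23.95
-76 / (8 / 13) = -247 / 2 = -123.50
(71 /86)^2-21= -150275 /7396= -20.32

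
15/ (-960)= -1/ 64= -0.02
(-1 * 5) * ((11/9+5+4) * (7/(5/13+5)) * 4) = -2392/9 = -265.78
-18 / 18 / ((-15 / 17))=17 / 15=1.13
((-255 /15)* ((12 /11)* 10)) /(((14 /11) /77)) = -11220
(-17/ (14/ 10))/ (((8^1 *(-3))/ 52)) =26.31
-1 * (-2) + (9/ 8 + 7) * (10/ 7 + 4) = 1291/ 28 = 46.11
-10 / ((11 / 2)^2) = -40 / 121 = -0.33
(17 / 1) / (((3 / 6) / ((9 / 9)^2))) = 34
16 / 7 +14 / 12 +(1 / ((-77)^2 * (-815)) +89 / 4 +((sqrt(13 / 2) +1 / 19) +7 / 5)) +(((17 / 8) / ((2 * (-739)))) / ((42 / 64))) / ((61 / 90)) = sqrt(26) / 2 +1348486130613031 / 49664741515620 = 29.70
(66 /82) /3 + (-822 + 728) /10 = -1872 /205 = -9.13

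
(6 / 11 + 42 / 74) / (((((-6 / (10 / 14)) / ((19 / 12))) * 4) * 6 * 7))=-14345 / 11487168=-0.00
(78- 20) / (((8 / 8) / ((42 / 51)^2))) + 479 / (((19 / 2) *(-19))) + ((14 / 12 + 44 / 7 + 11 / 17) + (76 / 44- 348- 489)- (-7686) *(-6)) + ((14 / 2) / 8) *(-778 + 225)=-9136862260285 / 192799992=-47390.37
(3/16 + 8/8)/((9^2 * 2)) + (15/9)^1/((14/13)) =28213/18144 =1.55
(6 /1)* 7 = 42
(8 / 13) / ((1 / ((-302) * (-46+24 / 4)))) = 96640 / 13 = 7433.85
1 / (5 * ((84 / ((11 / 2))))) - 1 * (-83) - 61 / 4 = 56921 / 840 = 67.76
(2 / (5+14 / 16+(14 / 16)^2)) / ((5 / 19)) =2432 / 2125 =1.14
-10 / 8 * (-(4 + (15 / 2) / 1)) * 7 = 805 / 8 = 100.62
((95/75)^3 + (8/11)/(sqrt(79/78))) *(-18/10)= -6859/1875 - 72 *sqrt(6162)/4345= -4.96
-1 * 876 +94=-782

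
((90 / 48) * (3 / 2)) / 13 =45 / 208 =0.22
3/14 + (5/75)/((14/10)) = 11/42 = 0.26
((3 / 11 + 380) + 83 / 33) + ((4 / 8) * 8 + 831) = 40187 / 33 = 1217.79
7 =7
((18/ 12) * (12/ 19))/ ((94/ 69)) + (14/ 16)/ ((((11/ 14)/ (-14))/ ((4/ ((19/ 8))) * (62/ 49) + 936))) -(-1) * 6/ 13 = -169783469/ 11609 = -14625.16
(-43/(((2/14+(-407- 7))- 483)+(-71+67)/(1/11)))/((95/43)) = 0.02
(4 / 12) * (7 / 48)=7 / 144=0.05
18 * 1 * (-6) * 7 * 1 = -756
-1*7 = -7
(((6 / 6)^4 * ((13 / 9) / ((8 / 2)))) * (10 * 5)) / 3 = 325 / 54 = 6.02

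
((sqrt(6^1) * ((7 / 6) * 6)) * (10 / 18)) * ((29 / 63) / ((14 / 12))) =290 * sqrt(6) / 189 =3.76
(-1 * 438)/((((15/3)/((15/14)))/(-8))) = 5256/7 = 750.86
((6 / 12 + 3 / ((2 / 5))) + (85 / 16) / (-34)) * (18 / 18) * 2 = 251 / 16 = 15.69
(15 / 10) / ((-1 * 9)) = -1 / 6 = -0.17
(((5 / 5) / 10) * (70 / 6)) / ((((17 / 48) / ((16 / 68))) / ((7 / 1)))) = 1568 / 289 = 5.43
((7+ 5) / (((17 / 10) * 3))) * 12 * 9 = 4320 / 17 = 254.12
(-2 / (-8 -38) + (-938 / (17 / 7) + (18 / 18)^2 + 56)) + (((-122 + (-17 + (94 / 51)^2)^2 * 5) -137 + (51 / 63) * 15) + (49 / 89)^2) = 3014814618881368 / 8627532296481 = 349.44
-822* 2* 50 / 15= -5480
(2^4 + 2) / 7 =18 / 7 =2.57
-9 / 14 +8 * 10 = 79.36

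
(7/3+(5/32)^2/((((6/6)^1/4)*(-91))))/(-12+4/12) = -162997/815360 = -0.20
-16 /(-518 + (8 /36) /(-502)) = 36144 /1170163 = 0.03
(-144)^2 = 20736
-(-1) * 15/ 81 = 5/ 27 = 0.19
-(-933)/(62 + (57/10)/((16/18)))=74640/5473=13.64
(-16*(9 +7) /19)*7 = -1792 /19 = -94.32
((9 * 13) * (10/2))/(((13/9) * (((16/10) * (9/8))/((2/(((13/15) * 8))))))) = 3375/52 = 64.90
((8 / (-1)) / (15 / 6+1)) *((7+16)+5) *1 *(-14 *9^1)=8064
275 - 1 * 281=-6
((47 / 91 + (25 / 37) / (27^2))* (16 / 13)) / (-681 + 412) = -20320096 / 8583536871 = -0.00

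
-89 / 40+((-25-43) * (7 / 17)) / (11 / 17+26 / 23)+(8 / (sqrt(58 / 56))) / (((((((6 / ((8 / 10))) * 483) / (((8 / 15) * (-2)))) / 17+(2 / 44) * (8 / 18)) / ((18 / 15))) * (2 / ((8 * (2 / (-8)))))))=-19991 / 1112+5170176 * sqrt(203) / 1559871865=-17.93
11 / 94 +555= 555.12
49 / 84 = 7 / 12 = 0.58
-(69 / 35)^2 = -4761 / 1225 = -3.89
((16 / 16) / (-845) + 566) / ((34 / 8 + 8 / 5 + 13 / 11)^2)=11.45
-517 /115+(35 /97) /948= -47537227 /10574940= -4.50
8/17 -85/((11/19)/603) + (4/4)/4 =-66220921/748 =-88530.64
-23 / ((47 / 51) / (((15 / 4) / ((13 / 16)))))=-70380 / 611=-115.19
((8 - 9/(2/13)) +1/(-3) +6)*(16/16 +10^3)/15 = -269269/90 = -2991.88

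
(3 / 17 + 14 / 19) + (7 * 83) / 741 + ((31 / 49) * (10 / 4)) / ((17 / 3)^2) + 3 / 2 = 34068005 / 10493301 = 3.25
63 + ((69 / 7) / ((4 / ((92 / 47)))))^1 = 22314 / 329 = 67.82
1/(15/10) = 2/3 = 0.67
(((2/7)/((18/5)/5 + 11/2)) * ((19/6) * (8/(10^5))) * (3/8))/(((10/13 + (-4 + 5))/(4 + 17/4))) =8151/400568000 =0.00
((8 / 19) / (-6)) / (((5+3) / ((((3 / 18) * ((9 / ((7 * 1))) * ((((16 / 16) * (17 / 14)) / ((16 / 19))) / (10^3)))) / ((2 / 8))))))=-17 / 1568000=-0.00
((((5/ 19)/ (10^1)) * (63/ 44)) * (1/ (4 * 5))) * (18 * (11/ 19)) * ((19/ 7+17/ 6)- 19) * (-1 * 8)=3051/ 1444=2.11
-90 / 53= -1.70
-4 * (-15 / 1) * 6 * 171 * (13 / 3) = 266760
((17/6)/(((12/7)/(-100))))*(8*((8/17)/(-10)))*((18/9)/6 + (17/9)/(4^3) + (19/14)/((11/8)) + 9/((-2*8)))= 174605/3564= 48.99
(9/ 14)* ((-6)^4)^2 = 1079753.14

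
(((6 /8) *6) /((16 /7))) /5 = 63 /160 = 0.39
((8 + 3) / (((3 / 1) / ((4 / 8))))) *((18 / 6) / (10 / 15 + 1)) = 33 / 10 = 3.30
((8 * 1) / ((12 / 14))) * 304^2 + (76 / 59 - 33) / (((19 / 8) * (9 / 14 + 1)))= 66716699728 / 77349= 862541.21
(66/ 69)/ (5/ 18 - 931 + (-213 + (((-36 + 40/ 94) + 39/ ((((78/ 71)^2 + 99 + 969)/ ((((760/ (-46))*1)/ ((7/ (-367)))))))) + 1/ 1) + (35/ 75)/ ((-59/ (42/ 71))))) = -612828082583640/ 734675928133017179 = -0.00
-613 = -613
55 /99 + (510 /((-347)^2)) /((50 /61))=3038224 /5418405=0.56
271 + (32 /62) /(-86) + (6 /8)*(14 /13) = 9420103 /34658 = 271.80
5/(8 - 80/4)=-5/12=-0.42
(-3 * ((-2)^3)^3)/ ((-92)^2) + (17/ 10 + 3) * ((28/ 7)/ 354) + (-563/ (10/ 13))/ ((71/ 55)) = -37675901119/ 66479430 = -566.73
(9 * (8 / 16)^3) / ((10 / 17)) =153 / 80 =1.91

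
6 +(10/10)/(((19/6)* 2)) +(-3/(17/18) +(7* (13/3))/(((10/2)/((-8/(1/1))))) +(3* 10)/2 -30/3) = -196474/4845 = -40.55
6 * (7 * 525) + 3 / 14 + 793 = 319805 / 14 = 22843.21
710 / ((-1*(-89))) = 710 / 89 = 7.98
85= 85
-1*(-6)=6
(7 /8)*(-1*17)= -119 /8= -14.88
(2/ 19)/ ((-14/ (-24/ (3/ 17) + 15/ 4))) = 529/ 532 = 0.99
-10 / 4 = -5 / 2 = -2.50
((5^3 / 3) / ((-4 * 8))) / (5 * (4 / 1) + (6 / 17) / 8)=-2125 / 32712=-0.06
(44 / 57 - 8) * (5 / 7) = -2060 / 399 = -5.16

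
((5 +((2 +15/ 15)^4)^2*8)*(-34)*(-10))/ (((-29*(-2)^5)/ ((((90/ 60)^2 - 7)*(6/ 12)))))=-45676.83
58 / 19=3.05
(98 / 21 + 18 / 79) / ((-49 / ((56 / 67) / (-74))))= 4640 / 4112661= 0.00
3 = 3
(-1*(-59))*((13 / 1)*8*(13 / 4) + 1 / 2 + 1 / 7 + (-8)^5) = -26786649 / 14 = -1913332.07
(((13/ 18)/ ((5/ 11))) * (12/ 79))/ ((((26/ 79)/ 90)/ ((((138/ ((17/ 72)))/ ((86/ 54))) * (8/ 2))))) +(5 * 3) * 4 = 70867668/ 731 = 96946.19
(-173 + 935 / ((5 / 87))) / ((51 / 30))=160960 / 17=9468.24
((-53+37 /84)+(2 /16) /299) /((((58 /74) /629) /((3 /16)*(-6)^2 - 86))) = 3342732.39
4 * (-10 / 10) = -4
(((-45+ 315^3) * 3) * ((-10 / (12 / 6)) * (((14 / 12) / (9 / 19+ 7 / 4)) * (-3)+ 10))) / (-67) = 667624528800 / 11323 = 58961805.95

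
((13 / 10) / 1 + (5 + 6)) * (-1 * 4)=-246 / 5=-49.20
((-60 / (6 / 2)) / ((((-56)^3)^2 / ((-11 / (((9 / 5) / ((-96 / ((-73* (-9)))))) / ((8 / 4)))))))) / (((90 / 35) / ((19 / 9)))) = -0.00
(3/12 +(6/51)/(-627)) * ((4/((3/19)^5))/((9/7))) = 9716342797/1226907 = 7919.38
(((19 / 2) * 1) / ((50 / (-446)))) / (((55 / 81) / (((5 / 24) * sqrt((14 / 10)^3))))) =-800793 * sqrt(35) / 110000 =-43.07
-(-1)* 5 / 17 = 5 / 17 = 0.29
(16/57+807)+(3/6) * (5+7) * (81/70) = 1624376/1995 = 814.22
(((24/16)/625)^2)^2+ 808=1972656250000081/2441406250000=808.00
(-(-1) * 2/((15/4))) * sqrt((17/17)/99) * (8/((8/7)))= 56 * sqrt(11)/495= 0.38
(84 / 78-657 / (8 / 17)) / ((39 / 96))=-580340 / 169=-3433.96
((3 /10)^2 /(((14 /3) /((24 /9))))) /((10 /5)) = 9 /350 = 0.03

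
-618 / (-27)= 22.89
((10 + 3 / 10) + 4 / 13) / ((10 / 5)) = 1379 / 260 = 5.30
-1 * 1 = -1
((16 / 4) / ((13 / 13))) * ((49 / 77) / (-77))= -4 / 121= -0.03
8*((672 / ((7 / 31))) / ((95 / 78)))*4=7428096 / 95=78190.48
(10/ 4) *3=15/ 2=7.50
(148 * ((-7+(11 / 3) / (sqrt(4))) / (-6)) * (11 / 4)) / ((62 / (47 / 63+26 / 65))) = 146927 / 22680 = 6.48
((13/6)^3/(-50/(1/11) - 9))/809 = -169/7513992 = -0.00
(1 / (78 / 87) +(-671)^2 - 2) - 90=11703903 / 26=450150.12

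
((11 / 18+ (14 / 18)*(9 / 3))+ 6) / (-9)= -161 / 162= -0.99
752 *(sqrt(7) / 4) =188 *sqrt(7) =497.40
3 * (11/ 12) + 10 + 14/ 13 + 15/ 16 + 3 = 3695/ 208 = 17.76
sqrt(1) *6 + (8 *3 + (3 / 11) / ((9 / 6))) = 332 / 11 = 30.18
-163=-163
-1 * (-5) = 5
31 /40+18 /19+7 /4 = 2639 /760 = 3.47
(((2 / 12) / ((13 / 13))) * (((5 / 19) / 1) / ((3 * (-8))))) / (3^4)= -0.00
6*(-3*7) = -126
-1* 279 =-279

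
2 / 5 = 0.40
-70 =-70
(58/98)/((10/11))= 319/490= 0.65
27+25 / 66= 1807 / 66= 27.38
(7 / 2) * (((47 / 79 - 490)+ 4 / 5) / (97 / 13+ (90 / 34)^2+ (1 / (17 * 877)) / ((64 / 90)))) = -71221951596432 / 602577578515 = -118.20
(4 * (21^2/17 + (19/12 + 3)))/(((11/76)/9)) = 7592.28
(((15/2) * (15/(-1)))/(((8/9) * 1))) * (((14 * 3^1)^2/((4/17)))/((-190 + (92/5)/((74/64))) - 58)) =936187875/228992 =4088.30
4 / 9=0.44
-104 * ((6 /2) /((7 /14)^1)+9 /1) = -1560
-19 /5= -3.80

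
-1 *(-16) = 16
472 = 472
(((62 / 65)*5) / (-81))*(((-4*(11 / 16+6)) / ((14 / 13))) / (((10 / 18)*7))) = 3317 / 8820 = 0.38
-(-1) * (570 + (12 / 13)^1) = 570.92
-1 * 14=-14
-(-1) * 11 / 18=11 / 18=0.61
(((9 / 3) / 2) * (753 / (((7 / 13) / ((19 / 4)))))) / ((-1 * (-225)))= 61997 / 1400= 44.28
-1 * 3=-3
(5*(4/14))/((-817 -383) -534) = -5/6069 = -0.00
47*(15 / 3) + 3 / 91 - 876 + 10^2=-49228 / 91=-540.97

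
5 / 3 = 1.67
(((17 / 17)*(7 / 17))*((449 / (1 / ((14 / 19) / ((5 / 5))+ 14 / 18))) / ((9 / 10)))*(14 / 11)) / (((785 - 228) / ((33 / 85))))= 22793036 / 82579149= 0.28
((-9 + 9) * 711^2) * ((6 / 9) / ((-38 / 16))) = 0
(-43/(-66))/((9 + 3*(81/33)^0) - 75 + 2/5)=-215/20658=-0.01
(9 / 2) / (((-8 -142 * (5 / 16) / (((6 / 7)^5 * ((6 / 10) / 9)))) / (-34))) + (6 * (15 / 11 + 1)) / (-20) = -0.60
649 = 649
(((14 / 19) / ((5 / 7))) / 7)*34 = 476 / 95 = 5.01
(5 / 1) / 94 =5 / 94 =0.05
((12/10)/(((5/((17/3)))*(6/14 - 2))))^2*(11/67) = 0.12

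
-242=-242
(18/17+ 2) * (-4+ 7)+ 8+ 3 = 343/17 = 20.18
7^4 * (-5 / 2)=-12005 / 2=-6002.50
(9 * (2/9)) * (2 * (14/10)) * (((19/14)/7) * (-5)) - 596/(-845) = -27938/5915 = -4.72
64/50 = 32/25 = 1.28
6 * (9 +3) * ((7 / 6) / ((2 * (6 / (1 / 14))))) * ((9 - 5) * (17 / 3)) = 34 / 3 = 11.33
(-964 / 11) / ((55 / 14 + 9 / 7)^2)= -188944 / 58619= -3.22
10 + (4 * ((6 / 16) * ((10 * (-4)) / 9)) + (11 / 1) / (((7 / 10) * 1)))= 400 / 21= 19.05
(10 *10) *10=1000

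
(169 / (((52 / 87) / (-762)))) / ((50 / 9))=-3878199 / 100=-38781.99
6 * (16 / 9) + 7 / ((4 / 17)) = 485 / 12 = 40.42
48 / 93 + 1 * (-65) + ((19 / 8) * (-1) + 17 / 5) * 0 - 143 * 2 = -10865 / 31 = -350.48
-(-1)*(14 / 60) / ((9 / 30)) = 7 / 9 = 0.78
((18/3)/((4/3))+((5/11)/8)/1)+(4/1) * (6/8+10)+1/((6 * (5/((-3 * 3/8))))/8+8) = 29427/616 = 47.77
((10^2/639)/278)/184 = 25/8171532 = 0.00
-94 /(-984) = 0.10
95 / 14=6.79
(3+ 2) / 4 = 5 / 4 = 1.25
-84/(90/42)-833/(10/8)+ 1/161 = -568003/805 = -705.59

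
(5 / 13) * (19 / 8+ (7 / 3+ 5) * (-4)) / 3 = -3235 / 936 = -3.46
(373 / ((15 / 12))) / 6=746 / 15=49.73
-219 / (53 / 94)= -20586 / 53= -388.42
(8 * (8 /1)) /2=32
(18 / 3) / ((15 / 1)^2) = 0.03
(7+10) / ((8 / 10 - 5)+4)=-85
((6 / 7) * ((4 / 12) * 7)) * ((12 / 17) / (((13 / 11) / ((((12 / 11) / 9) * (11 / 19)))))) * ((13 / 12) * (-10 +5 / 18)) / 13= -7700 / 113373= -0.07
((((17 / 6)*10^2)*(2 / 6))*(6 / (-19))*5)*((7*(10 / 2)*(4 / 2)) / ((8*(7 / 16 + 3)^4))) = -7798784 / 834537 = -9.35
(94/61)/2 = 47/61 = 0.77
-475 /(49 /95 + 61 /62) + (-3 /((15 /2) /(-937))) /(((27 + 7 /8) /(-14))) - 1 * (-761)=2521501041 /9848795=256.02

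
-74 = -74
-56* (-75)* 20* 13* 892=974064000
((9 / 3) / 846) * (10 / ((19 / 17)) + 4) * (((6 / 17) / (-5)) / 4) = -123 / 151810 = -0.00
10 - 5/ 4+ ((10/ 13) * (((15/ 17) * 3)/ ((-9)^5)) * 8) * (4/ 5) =50748055/ 5799924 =8.75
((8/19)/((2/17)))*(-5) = -340/19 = -17.89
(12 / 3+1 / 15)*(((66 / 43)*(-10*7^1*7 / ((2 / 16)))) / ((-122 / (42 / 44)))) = 191.44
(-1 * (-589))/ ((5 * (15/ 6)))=47.12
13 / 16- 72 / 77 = -151 / 1232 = -0.12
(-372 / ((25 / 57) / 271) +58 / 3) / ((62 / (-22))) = 189611422 / 2325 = 81553.30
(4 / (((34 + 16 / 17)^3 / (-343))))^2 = 2839760855281 / 2745356115653316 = 0.00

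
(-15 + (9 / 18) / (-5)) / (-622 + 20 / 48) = 906 / 37295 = 0.02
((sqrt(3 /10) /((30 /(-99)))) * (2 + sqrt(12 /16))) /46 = 33 * sqrt(30) * (-4-sqrt(3)) /9200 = -0.11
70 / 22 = 35 / 11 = 3.18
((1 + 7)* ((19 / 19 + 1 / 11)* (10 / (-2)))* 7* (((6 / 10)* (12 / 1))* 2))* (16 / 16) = -48384 / 11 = -4398.55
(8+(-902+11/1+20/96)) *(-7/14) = 21187/48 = 441.40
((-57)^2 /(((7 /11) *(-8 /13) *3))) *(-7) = 154869 /8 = 19358.62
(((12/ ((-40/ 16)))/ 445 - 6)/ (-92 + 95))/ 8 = -2229/ 8900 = -0.25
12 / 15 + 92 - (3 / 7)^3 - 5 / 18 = 92.44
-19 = -19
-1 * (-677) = 677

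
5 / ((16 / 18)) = 45 / 8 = 5.62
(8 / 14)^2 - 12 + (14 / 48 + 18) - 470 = -544937 / 1176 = -463.38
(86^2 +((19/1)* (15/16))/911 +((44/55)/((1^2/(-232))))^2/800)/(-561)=-2053636589/154870000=-13.26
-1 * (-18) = 18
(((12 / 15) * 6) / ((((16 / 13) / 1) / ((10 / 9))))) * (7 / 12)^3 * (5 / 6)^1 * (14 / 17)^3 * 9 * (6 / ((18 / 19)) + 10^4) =229560846515 / 6367248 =36053.39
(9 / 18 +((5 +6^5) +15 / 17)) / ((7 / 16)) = 17788.30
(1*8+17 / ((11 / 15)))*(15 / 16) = 5145 / 176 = 29.23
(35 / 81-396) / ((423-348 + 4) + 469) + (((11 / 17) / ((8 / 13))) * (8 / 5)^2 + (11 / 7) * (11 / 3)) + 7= 1945401529 / 132054300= 14.73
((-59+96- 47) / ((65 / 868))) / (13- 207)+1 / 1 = 2129 / 1261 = 1.69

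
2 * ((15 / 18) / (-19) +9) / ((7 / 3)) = 7.68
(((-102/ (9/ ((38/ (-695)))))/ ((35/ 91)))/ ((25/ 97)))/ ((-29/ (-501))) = 272078404/ 2519375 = 107.99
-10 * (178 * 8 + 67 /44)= -313615 /22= -14255.23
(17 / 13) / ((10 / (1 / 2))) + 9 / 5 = 97 / 52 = 1.87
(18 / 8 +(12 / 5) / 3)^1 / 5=61 / 100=0.61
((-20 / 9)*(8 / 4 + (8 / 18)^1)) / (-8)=55 / 81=0.68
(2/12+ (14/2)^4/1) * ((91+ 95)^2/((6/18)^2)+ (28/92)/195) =20118907949629/26910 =747636861.75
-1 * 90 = -90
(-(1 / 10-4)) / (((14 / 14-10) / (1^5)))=-13 / 30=-0.43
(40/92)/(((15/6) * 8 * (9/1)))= 0.00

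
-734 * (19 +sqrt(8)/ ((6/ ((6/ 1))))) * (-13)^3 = 3225196 * sqrt(2) +30639362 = 35200477.92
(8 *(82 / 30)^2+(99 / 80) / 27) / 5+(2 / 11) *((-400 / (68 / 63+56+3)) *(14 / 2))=522997891 / 149886000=3.49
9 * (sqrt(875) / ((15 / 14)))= 42 * sqrt(35)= 248.48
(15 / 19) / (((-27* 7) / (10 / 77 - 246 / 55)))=8 / 441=0.02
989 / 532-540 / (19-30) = 50.95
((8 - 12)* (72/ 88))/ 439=-36/ 4829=-0.01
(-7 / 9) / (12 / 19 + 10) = -133 / 1818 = -0.07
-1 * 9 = -9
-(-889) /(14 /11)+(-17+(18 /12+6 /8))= 2735 /4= 683.75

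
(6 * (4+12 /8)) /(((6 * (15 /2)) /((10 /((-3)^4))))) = 0.09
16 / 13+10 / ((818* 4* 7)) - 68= -9940271 / 148876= -66.77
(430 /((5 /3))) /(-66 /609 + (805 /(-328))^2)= 5634604416 /129182227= 43.62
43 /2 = 21.50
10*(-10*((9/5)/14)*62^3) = -21449520/7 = -3064217.14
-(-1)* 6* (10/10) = 6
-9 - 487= -496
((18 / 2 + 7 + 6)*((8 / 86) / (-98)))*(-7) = 44 / 301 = 0.15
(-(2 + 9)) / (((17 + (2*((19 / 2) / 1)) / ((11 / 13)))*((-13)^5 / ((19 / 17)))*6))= 0.00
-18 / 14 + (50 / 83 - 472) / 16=-142917 / 4648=-30.75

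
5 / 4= 1.25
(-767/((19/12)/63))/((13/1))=-44604/19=-2347.58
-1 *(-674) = 674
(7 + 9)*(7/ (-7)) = -16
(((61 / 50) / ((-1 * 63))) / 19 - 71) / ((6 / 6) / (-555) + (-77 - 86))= 157228207 / 360959340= 0.44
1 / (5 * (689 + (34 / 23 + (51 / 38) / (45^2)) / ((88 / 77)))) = 943920 / 3257911837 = 0.00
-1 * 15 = -15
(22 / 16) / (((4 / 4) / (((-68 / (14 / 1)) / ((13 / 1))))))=-187 / 364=-0.51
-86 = -86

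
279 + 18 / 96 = 4467 / 16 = 279.19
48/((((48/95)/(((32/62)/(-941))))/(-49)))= 74480/29171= 2.55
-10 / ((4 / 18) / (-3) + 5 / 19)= -5130 / 97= -52.89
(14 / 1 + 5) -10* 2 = -1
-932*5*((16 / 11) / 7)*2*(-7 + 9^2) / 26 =-5517440 / 1001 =-5511.93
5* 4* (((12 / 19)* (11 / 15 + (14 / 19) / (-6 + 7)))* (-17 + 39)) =408.55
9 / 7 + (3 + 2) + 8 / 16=95 / 14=6.79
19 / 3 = 6.33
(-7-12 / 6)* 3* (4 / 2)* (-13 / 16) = 43.88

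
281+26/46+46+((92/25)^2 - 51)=4170297/14375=290.11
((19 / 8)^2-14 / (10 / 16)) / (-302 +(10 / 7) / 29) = 1088689 / 19614720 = 0.06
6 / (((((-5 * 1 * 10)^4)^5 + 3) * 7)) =6 / 66757202148437500000000000000000021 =0.00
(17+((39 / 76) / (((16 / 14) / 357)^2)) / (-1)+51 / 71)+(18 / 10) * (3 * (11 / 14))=-604968826411 / 12087040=-50051.03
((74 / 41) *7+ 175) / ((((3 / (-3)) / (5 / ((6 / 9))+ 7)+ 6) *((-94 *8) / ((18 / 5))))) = -2007873 / 13257760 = -0.15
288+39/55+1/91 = 1445044/5005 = 288.72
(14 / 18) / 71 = 7 / 639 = 0.01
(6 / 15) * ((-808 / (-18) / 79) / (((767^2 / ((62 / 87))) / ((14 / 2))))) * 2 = 701344 / 181948963365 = 0.00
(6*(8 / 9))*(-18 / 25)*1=-96 / 25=-3.84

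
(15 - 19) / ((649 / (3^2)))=-36 / 649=-0.06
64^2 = 4096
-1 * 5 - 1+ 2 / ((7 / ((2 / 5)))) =-206 / 35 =-5.89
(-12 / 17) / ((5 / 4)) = -48 / 85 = -0.56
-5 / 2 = -2.50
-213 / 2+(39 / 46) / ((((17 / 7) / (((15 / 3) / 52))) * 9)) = -999361 / 9384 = -106.50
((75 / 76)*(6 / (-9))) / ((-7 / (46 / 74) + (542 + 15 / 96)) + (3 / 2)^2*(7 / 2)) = -1840 / 1506833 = -0.00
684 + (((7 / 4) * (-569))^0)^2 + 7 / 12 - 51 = 7615 / 12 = 634.58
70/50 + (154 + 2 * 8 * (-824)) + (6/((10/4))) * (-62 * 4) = -68119/5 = -13623.80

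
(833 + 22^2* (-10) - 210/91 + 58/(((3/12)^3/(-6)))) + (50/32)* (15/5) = -5465537/208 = -26276.62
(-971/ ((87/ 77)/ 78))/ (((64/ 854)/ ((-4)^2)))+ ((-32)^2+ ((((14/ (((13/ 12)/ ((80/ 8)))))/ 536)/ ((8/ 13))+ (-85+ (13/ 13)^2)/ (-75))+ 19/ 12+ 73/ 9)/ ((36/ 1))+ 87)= -112610084197757/ 7869150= -14310323.76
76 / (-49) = -76 / 49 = -1.55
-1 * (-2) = 2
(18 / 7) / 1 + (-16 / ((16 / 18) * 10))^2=5.81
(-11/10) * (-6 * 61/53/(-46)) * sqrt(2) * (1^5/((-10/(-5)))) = -2013 * sqrt(2)/24380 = -0.12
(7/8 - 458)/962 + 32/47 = 74393/361712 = 0.21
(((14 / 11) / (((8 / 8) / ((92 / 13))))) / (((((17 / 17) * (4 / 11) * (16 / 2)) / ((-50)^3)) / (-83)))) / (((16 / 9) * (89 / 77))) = 144696234375 / 9256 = 15632696.02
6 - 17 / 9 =37 / 9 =4.11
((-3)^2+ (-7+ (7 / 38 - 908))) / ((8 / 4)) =-34421 / 76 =-452.91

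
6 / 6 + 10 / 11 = 21 / 11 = 1.91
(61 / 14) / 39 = 0.11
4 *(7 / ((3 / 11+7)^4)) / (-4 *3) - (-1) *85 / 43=10440393059 / 5283840000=1.98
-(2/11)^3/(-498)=4/331419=0.00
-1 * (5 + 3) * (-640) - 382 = 4738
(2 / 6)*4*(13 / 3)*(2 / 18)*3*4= 208 / 27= 7.70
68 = 68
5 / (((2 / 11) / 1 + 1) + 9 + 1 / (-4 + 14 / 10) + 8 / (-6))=2145 / 3631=0.59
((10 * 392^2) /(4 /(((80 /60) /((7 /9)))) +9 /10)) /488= 973.87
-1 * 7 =-7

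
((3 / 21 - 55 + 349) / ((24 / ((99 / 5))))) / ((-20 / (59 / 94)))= -7.62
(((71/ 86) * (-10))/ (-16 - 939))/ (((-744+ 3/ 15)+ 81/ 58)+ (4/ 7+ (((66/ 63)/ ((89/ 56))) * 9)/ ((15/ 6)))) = -2565514/ 219448165143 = -0.00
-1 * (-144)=144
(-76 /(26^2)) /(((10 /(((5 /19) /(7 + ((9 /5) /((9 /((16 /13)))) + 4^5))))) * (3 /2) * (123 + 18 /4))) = -2 /133324659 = -0.00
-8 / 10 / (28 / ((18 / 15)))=-6 / 175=-0.03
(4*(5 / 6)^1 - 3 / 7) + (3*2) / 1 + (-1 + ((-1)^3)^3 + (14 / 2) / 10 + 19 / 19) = 1807 / 210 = 8.60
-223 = -223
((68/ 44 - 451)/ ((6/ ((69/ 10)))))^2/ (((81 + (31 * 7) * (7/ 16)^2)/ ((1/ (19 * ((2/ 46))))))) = 4758394171392/ 1802933275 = 2639.25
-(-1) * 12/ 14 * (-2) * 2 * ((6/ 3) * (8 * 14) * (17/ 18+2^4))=-39040/ 3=-13013.33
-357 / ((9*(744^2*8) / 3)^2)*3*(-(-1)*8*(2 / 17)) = -0.00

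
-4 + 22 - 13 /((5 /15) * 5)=51 /5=10.20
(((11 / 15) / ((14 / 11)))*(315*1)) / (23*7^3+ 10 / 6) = 99 / 4304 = 0.02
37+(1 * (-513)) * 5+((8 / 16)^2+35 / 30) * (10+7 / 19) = -2513.31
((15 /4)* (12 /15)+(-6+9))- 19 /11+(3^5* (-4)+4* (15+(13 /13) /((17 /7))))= -169437 /187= -906.08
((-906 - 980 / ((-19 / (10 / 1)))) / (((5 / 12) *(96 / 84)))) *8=-622776 / 95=-6555.54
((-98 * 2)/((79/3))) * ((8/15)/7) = -224/395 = -0.57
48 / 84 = 4 / 7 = 0.57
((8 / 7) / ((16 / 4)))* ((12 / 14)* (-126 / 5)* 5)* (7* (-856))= 184896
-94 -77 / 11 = -101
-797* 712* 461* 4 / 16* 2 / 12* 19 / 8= -621302147 / 24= -25887589.46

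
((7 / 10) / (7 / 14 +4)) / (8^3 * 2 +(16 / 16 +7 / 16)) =112 / 738315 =0.00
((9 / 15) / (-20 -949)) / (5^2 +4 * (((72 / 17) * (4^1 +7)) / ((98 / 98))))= -1 / 341335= -0.00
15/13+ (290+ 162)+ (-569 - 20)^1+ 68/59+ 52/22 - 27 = -1344267/8437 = -159.33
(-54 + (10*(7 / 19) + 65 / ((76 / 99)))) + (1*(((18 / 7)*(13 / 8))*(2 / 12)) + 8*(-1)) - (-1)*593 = 659735 / 1064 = 620.05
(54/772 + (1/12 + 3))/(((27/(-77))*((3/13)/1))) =-7310303/187596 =-38.97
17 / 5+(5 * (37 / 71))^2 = 256822 / 25205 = 10.19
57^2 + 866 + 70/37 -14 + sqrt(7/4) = sqrt(7)/2 + 151807/37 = 4104.21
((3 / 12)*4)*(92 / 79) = 92 / 79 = 1.16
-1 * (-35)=35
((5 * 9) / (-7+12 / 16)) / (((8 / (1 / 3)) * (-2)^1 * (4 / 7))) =21 / 80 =0.26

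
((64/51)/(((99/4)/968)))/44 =512/459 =1.12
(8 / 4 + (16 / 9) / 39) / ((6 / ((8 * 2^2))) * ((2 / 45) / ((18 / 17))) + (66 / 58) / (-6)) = -1665760 / 148031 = -11.25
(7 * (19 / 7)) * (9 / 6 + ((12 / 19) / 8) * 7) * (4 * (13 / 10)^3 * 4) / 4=342.73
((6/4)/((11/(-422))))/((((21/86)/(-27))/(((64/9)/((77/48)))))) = 167233536/5929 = 28206.03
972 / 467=2.08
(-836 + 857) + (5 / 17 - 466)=-7560 / 17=-444.71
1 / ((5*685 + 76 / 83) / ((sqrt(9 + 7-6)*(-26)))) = -2158*sqrt(10) / 284351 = -0.02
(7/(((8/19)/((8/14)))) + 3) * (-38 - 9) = -1175/2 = -587.50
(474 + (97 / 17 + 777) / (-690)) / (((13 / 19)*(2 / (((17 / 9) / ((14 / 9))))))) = 52693783 / 125580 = 419.60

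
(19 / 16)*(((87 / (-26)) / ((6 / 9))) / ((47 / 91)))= -34713 / 3008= -11.54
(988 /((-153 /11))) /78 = -418 /459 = -0.91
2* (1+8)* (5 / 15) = 6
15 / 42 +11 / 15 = 229 / 210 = 1.09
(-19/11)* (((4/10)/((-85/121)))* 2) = 1.97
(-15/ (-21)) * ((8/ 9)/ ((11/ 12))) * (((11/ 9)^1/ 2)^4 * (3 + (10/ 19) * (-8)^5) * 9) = -14991.74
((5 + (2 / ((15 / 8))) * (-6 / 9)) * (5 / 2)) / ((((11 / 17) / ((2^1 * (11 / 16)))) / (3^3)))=9843 / 16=615.19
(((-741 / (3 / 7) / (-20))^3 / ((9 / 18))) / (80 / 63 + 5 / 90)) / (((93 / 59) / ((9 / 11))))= 57636658645839 / 113894000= 506055.27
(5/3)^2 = 25/9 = 2.78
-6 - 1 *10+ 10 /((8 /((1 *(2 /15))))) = -95 /6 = -15.83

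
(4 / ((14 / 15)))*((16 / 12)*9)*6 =2160 / 7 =308.57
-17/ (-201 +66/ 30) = 85/ 994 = 0.09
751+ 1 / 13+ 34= 10206 / 13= 785.08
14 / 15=0.93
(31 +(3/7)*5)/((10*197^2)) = 116/1358315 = 0.00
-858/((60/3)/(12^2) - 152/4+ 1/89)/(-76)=-0.30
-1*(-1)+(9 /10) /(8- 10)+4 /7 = 157 /140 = 1.12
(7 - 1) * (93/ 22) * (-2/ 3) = -186/ 11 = -16.91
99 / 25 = 3.96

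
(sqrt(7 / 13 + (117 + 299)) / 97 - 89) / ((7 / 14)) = -177.58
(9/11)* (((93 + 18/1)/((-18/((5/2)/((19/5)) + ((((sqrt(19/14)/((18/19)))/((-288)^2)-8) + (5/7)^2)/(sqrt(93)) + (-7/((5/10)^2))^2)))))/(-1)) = -13579* sqrt(93)/33418 + 703* sqrt(24738)/14255087616 + 3309687/836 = 3955.04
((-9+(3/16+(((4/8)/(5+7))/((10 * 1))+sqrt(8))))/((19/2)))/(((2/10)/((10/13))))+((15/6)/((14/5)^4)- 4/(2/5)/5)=-314577959/56932512+200 * sqrt(2)/247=-4.38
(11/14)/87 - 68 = -82813/1218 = -67.99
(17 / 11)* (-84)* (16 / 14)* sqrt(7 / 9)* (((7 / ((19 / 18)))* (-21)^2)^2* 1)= -1679643713664* sqrt(7) / 3971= -1119093315.93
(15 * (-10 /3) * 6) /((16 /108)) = -2025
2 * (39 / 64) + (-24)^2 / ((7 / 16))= 295185 / 224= 1317.79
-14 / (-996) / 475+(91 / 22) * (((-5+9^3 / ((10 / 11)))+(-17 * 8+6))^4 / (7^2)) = 121657579091859351263 / 7285740000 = 16698040156.78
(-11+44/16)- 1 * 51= -237/4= -59.25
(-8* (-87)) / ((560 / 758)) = 32973 / 35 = 942.09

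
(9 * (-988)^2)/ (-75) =-2928432/ 25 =-117137.28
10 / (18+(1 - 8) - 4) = 10 / 7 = 1.43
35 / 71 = 0.49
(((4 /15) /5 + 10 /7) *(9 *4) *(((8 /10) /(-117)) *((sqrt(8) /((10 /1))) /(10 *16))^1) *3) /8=-389 *sqrt(2) /2275000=-0.00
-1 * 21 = -21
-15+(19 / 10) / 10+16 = 119 / 100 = 1.19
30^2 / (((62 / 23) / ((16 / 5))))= 1068.39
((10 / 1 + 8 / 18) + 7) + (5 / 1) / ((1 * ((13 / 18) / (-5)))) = -2009 / 117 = -17.17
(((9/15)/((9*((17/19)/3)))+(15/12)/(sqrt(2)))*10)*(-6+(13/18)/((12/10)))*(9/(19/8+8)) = -14575*sqrt(2)/498 -44308/4233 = -51.86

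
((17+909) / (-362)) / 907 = -463 / 164167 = -0.00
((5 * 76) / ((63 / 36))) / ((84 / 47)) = 17860 / 147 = 121.50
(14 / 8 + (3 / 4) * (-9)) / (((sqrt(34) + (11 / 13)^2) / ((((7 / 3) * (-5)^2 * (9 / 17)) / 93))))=17892875 / 504040191 - 24990875 * sqrt(34) / 504040191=-0.25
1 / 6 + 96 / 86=331 / 258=1.28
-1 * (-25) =25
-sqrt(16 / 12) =-2 * sqrt(3) / 3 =-1.15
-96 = -96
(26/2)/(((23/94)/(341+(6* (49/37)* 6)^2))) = 4372957550/31487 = 138881.37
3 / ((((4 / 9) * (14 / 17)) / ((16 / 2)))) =459 / 7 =65.57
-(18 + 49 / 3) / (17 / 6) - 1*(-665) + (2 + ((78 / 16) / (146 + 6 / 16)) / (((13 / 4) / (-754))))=12882927 / 19907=647.16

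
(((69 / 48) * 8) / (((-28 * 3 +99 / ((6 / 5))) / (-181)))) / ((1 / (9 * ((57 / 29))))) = 711873 / 29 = 24547.34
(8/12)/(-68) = -1/102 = -0.01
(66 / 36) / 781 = 1 / 426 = 0.00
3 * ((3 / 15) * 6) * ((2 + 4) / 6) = 18 / 5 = 3.60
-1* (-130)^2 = -16900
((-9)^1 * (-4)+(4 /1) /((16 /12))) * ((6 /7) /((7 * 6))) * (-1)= -39 /49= -0.80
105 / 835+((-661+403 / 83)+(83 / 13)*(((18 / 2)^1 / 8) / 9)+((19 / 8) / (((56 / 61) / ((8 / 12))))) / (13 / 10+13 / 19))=-1148910820405 / 1755800592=-654.35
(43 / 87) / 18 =0.03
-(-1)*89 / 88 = 89 / 88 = 1.01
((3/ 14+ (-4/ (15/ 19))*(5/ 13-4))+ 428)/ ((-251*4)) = -1219033/ 2740920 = -0.44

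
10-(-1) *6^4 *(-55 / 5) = -14246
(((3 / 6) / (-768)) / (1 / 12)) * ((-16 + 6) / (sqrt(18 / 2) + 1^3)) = 5 / 256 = 0.02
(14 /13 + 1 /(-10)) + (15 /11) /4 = 3769 /2860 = 1.32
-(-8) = 8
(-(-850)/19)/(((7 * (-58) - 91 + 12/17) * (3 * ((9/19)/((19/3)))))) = -274550/683397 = -0.40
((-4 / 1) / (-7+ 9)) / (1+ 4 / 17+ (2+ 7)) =-17 / 87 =-0.20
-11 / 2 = -5.50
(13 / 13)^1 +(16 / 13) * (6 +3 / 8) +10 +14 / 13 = 259 / 13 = 19.92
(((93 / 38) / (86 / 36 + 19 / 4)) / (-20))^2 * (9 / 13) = 6305121 / 30996795700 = 0.00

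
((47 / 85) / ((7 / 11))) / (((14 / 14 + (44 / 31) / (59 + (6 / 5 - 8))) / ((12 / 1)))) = 50196564 / 4945045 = 10.15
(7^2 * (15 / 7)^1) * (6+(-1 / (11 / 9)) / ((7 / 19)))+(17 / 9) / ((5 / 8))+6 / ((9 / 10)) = 201221 / 495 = 406.51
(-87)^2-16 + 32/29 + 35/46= 10078189/1334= 7554.86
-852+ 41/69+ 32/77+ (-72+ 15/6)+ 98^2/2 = 41244923/10626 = 3881.51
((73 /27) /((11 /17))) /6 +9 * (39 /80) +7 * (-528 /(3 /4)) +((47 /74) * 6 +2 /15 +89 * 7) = -2266004915 /527472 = -4295.97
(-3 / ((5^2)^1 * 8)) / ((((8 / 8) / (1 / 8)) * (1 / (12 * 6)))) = -27 / 200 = -0.14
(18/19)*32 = 576/19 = 30.32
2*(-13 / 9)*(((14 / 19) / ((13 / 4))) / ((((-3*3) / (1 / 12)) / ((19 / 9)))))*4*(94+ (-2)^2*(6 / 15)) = 53536 / 10935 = 4.90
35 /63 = 5 /9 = 0.56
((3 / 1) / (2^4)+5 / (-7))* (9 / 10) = -531 / 1120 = -0.47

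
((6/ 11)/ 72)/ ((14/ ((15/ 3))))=5/ 1848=0.00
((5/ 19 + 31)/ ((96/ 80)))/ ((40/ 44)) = 1089/ 38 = 28.66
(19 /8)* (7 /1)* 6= 399 /4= 99.75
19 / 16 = 1.19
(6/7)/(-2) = -0.43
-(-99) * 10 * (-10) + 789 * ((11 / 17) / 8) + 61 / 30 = -9834.15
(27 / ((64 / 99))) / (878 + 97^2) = 33 / 8128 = 0.00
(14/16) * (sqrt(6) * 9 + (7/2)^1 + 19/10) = 189/40 + 63 * sqrt(6)/8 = 24.01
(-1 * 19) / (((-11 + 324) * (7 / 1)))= -19 / 2191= -0.01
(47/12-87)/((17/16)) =-3988/51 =-78.20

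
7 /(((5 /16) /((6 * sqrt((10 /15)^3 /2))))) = 448 * sqrt(3) /15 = 51.73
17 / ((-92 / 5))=-85 / 92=-0.92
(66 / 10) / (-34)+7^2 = 8297 / 170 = 48.81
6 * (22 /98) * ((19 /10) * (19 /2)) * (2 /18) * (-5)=-3971 /294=-13.51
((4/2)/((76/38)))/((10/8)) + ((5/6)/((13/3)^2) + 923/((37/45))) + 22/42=1475873759/1313130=1123.94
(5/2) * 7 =35/2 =17.50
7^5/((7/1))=2401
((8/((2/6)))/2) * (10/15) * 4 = 32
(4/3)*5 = 20/3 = 6.67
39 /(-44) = -39 /44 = -0.89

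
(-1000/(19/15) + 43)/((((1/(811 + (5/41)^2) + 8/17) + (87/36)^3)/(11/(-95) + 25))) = -335694924441646848/263595159664285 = -1273.52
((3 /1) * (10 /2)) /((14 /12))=90 /7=12.86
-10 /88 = -5 /44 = -0.11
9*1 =9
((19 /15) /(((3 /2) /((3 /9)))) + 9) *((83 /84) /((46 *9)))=14857 /670680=0.02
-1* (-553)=553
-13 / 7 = -1.86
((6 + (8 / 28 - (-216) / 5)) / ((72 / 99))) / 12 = 4763 / 840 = 5.67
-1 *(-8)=8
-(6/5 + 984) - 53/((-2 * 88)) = -866711/880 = -984.90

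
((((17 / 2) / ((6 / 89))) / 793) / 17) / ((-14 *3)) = -89 / 399672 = -0.00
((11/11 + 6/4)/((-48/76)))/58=-95/1392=-0.07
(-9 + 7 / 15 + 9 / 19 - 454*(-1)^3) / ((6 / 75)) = 635465 / 114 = 5574.25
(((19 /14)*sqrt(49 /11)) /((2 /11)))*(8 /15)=38*sqrt(11) /15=8.40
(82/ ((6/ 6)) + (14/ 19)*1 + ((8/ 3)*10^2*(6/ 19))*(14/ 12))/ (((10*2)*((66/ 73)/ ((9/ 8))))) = 188267/ 16720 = 11.26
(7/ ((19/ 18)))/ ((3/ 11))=24.32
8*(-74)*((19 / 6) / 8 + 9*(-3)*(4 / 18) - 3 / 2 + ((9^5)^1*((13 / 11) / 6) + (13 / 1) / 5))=-1135662793 / 165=-6882804.81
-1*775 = -775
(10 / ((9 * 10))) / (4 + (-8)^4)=1 / 36900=0.00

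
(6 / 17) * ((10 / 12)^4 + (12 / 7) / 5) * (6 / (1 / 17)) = 37427 / 1260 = 29.70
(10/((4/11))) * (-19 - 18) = -2035/2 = -1017.50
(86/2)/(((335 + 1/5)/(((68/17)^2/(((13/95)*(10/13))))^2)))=1241840/419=2963.82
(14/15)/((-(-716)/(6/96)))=7/85920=0.00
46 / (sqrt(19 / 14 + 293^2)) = 46 * sqrt(1869630) / 400635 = 0.16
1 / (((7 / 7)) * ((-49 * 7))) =-1 / 343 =-0.00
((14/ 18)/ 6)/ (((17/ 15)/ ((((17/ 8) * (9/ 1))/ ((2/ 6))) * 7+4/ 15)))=337589/ 7344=45.97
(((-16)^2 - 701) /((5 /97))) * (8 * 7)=-483448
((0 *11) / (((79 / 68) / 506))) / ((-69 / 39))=0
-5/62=-0.08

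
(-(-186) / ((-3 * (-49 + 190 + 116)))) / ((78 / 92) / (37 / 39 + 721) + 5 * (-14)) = 80300912 / 23299825343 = 0.00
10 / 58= 0.17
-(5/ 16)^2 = -25/ 256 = -0.10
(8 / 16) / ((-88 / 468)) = -117 / 44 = -2.66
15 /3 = 5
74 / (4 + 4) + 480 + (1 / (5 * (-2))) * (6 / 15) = 48921 / 100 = 489.21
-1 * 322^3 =-33386248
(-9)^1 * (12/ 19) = -108/ 19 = -5.68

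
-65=-65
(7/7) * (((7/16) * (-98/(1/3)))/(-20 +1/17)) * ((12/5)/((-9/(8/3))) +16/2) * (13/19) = 3107923/96615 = 32.17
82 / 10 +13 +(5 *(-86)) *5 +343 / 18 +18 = -188257 / 90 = -2091.74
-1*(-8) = 8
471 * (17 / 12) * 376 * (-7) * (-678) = 1190704956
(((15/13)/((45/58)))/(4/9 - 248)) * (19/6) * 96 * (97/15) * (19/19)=-427576/36205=-11.81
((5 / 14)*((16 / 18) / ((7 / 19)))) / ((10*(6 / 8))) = 152 / 1323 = 0.11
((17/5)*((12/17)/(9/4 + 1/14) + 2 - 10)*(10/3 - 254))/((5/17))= 108715136/4875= 22300.54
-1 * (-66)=66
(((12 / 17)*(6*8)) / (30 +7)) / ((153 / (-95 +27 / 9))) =-5888 / 10693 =-0.55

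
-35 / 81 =-0.43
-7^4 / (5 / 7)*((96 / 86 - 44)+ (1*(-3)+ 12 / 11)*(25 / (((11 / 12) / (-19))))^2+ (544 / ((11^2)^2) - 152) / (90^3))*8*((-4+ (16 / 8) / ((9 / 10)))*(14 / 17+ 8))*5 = -126541851305402943823616 / 117032613885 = -1081252884172.50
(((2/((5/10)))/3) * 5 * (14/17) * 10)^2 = 3014.23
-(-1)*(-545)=-545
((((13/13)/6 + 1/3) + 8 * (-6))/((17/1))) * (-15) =1425/34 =41.91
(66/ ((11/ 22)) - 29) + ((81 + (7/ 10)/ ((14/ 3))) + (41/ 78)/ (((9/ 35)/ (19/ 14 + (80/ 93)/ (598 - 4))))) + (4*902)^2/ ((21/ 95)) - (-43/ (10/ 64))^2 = 99784807915952048/ 1696619925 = 58813884.27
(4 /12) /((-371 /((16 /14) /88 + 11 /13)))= -860 /1114113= -0.00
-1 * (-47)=47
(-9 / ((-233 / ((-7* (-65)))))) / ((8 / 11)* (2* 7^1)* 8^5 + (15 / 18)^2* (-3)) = 540540 / 10261300661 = 0.00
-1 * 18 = -18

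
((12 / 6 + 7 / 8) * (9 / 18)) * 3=69 / 16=4.31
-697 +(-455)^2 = 206328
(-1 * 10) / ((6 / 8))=-40 / 3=-13.33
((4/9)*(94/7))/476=94/7497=0.01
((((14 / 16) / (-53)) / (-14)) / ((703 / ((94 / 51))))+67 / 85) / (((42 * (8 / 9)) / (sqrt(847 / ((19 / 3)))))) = 659039777 * sqrt(399) / 53915263360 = 0.24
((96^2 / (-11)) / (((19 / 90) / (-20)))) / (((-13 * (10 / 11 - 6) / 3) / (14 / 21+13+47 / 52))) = 1178323200 / 22477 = 52423.51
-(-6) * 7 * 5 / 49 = 30 / 7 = 4.29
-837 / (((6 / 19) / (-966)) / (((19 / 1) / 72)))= 675656.62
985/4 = 246.25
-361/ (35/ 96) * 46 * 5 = -1594176/ 7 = -227739.43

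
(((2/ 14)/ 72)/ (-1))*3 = -1/ 168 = -0.01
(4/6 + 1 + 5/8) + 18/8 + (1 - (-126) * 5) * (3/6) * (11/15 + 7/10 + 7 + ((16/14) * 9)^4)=1018212102391/288120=3533986.19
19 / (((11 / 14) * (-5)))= -266 / 55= -4.84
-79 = -79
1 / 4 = 0.25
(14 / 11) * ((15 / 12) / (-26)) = -35 / 572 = -0.06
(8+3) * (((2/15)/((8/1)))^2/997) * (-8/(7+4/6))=-0.00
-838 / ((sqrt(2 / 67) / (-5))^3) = 3509125 * sqrt(134) / 2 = 20310529.34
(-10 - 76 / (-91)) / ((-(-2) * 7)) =-417 / 637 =-0.65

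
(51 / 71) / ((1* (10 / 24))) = 612 / 355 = 1.72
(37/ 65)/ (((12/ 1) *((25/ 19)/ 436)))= 76627/ 4875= 15.72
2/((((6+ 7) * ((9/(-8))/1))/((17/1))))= -272/117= -2.32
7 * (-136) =-952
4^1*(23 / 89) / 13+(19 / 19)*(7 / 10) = 9019 / 11570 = 0.78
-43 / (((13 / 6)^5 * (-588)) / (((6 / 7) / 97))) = 0.00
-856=-856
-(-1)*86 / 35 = 86 / 35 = 2.46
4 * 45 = 180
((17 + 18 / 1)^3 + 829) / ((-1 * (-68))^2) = 5463 / 578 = 9.45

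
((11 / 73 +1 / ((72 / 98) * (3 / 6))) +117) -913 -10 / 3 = -1046549 / 1314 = -796.46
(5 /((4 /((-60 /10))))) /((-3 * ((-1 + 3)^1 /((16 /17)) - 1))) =20 /9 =2.22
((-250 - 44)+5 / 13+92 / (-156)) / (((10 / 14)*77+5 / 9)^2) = -154899 / 1625000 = -0.10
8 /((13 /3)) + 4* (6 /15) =224 /65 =3.45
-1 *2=-2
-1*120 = -120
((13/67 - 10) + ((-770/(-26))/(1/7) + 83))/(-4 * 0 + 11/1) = 244317/9581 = 25.50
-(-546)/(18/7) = 637/3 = 212.33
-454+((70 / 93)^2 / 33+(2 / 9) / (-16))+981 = 1203325559 / 2283336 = 527.00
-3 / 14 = -0.21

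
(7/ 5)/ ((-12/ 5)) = -7/ 12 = -0.58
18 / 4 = 9 / 2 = 4.50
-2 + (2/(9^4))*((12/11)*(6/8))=-16036/8019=-2.00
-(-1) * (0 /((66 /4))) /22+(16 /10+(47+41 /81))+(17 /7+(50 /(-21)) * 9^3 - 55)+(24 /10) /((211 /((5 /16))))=-4161395951 /2392740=-1739.18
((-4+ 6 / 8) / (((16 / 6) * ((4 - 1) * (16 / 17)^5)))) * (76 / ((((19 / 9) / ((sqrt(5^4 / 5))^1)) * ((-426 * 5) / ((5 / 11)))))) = 0.05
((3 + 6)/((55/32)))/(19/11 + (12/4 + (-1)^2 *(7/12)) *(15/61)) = 70272/35005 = 2.01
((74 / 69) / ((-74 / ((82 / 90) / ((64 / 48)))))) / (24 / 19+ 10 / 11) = -8569 / 1879560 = -0.00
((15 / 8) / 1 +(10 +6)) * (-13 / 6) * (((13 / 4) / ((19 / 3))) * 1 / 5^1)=-24167 / 6080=-3.97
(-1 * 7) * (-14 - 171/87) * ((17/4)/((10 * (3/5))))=55097/696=79.16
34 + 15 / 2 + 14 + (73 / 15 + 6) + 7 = 2201 / 30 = 73.37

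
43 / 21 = 2.05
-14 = -14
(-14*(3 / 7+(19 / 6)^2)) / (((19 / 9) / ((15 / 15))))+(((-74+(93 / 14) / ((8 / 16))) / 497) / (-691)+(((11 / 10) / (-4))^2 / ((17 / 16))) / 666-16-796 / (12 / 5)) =-21565231411211989 / 51714130570200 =-417.01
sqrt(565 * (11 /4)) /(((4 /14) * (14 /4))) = sqrt(6215) /2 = 39.42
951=951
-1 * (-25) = 25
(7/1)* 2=14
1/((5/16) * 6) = 8/15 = 0.53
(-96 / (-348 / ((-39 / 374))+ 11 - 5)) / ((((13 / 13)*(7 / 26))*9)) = -5408 / 456351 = -0.01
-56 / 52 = -1.08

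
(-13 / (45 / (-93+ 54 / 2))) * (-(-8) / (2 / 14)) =16016 / 15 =1067.73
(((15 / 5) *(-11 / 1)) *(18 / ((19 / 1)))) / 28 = -297 / 266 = -1.12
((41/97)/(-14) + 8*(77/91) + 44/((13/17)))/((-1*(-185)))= 226951/653198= 0.35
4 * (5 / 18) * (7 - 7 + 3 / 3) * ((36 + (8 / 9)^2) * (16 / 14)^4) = 122060800 / 1750329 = 69.74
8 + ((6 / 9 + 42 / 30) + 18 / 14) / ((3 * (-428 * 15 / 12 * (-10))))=8.00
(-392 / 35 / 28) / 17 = -2 / 85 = -0.02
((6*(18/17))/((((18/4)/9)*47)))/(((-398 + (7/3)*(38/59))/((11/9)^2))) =-118/115855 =-0.00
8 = 8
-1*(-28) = 28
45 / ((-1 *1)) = -45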